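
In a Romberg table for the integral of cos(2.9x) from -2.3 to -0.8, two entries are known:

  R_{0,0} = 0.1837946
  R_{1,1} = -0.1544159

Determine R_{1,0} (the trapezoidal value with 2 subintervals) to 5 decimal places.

From R_{1,1} = (4·R_{1,0} − R_{0,0})/3, solve for R_{1,0}:
4·R_{1,0} = 3·(-0.1544159) + 0.1837946 = -0.2794531
R_{1,0} = -0.0698633

-0.06986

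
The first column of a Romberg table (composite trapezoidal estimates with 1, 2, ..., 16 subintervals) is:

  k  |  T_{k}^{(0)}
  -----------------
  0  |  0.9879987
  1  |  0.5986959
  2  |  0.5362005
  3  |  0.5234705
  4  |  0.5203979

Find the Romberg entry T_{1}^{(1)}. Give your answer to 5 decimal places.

T_{1}^{(1)} = (4·0.5986959 − 0.9879987) / 3 = 0.4689283

0.46893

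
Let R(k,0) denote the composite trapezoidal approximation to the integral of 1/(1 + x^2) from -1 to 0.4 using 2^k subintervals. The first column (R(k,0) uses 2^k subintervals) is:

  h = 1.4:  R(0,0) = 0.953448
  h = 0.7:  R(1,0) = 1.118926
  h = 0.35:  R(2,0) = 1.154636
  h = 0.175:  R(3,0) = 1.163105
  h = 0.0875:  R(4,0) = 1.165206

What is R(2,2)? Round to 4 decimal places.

R(1,1) = (4·1.118926 − 0.953448) / 3 = 1.174085
R(2,1) = (4·1.154636 − 1.118926) / 3 = 1.166539
R(2,2) = 1.166539 + (1.166539 − 1.174085)/15 = 1.166036

1.1660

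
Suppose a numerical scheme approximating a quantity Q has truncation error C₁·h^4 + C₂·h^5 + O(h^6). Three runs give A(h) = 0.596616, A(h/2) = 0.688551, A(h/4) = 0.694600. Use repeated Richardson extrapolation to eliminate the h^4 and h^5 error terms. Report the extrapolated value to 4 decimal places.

First eliminate the h^4 term (factor 2^4 = 16):
  B₁ = (16·0.688551 − 0.596616)/15 = 0.694680
  B₂ = (16·0.694600 − 0.688551)/15 = 0.695003
Then eliminate the h^5 term (factor 2^5 = 32):
  (32·0.695003 − 0.694680)/31 = 0.695013

0.6950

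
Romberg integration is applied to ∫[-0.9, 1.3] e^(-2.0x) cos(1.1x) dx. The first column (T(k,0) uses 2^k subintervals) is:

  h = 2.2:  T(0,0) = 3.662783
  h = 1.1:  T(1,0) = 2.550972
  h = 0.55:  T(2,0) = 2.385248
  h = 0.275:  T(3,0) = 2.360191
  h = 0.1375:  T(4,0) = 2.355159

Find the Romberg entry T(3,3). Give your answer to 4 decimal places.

2.3535

T(1,1) = 2.550972 + (2.550972 − 3.662783)/3 = 2.180368
T(2,1) = (4·2.385248 − 2.550972) / 3 = 2.330007
T(3,1) = 2.360191 + (2.360191 − 2.385248)/3 = 2.351839
T(2,2) = 2.330007 + (2.330007 − 2.180368)/15 = 2.339983
T(3,2) = 2.351839 + (2.351839 − 2.330007)/15 = 2.353294
T(3,3) = (64·2.353294 − 2.339983) / 63 = 2.353505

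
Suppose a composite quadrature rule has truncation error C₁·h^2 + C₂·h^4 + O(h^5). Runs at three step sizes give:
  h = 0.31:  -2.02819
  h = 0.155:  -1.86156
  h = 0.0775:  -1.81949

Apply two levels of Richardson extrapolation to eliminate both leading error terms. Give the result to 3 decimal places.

First eliminate the h^2 term (factor 2^2 = 4):
  B₁ = (4·(-1.86156) − (-2.02819))/3 = -1.80602
  B₂ = (4·(-1.81949) − (-1.86156))/3 = -1.80547
Then eliminate the h^4 term (factor 2^4 = 16):
  (16·(-1.80547) − (-1.80602))/15 = -1.80543

-1.805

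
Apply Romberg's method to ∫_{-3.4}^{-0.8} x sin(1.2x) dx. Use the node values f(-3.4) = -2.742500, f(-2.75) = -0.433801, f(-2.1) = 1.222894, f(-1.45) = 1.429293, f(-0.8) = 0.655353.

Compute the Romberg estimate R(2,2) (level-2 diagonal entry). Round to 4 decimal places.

R(0,0) (trapezoid, 1 panel, h=2.6000): -2.713291
R(1,0) (trapezoid, 2 panels, h=1.3000): 0.233117
R(2,0) (trapezoid, 4 panels, h=0.6500): 0.763628
R(1,1) = 0.233117 + (0.233117 − (-2.713291))/3 = 1.215253
R(2,1) = 0.763628 + (0.763628 − 0.233117)/3 = 0.940465
R(2,2) = 0.940465 + (0.940465 − 1.215253)/15 = 0.922146

0.9221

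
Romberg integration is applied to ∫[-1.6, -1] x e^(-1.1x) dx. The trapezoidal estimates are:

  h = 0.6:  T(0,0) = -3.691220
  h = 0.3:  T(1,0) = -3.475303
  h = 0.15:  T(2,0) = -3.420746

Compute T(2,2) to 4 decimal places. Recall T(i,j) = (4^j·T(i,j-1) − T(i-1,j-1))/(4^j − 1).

-3.4025

T(1,1) = -3.475303 + (-3.475303 − (-3.691220))/3 = -3.403331
T(2,1) = -3.420746 + (-3.420746 − (-3.475303))/3 = -3.402560
T(2,2) = -3.402560 + (-3.402560 − (-3.403331))/15 = -3.402509
(Column j=1 coincides with Simpson's rule on the same nodes.)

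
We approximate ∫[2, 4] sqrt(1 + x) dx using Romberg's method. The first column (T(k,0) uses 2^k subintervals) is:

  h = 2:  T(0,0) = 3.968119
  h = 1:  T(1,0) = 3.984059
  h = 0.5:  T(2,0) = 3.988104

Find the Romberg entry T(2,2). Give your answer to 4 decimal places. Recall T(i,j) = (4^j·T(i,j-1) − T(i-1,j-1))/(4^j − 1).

Richardson extrapolation on the trapezoidal column (denominator 4−1=3):
T(1,1) = 3.984059 + (3.984059 − 3.968119)/3 = 3.989372
T(2,1) = (4·3.988104 − 3.984059) / 3 = 3.989452
T(2,2) = (16·3.989452 − 3.989372) / 15 = 3.989457

3.9895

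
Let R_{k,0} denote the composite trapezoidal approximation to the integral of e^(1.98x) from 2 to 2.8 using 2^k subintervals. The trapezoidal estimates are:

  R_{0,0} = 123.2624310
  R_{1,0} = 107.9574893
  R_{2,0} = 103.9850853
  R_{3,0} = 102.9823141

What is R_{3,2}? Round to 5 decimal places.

R_{2,1} = 103.9850853 + (103.9850853 − 107.9574893)/3 = 102.6609506
R_{3,1} = 102.9823141 + (102.9823141 − 103.9850853)/3 = 102.6480570
R_{3,2} = (16·102.6480570 − 102.6609506) / 15 = 102.6471974

102.64720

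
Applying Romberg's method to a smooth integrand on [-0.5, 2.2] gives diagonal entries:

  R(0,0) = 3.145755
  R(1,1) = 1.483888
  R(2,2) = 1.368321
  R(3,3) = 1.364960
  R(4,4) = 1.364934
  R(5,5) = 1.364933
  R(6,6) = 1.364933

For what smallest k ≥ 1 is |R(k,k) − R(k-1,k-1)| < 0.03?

k = 3

|R(1,1) − R(0,0)| = 1.661867 ≥ 0.03
|R(2,2) − R(1,1)| = 0.115567 ≥ 0.03
|R(3,3) − R(2,2)| = 0.003361 < 0.03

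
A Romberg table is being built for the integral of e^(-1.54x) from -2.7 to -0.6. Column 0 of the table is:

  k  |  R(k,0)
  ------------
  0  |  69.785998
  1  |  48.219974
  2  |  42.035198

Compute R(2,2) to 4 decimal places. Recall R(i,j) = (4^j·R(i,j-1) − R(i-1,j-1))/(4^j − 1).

Richardson extrapolation on the trapezoidal column (denominator 4−1=3):
R(1,1) = 48.219974 + (48.219974 − 69.785998)/3 = 41.031299
R(2,1) = (4·42.035198 − 48.219974) / 3 = 39.973606
R(2,2) = (16·39.973606 − 41.031299) / 15 = 39.903093

39.9031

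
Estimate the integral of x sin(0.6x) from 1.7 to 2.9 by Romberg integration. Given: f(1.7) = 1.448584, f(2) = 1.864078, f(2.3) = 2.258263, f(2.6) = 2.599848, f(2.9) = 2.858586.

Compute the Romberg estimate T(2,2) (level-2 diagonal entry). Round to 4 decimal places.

2.6679

T(0,0) (trapezoid, 1 panel, h=1.2000): 2.584302
T(1,0) (trapezoid, 2 panels, h=0.6000): 2.647109
T(2,0) (trapezoid, 4 panels, h=0.3000): 2.662732
T(1,1) = 2.647109 + (2.647109 − 2.584302)/3 = 2.668045
T(2,1) = 2.662732 + (2.662732 − 2.647109)/3 = 2.667940
T(2,2) = 2.667940 + (2.667940 − 2.668045)/15 = 2.667933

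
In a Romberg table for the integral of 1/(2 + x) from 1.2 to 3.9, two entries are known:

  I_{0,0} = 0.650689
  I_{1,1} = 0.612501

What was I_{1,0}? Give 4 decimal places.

0.6220

From I_{1,1} = (4·I_{1,0} − I_{0,0})/3, solve for I_{1,0}:
4·I_{1,0} = 3·0.612501 + 0.650689 = 2.488192
I_{1,0} = 0.622048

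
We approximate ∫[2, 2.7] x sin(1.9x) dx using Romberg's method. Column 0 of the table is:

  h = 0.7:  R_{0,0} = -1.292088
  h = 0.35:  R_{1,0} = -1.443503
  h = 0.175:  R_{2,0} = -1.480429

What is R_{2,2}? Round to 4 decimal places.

-1.4927

Richardson extrapolation on the trapezoidal column (denominator 4−1=3):
R_{1,1} = (4·(-1.443503) − (-1.292088)) / 3 = -1.493975
R_{2,1} = (4·(-1.480429) − (-1.443503)) / 3 = -1.492738
R_{2,2} = (16·(-1.492738) − (-1.493975)) / 15 = -1.492656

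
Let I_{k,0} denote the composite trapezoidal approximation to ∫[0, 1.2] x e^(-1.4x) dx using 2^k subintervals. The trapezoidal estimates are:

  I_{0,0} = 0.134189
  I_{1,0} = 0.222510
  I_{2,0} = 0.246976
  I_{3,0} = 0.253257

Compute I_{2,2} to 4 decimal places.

Richardson extrapolation on the trapezoidal column (denominator 4−1=3):
I_{1,1} = (4·0.222510 − 0.134189) / 3 = 0.251950
I_{2,1} = (4·0.246976 − 0.222510) / 3 = 0.255131
I_{2,2} = 0.255131 + (0.255131 − 0.251950)/15 = 0.255343

0.2553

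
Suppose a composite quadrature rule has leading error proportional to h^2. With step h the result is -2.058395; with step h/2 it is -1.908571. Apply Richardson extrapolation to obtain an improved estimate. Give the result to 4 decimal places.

Extrapolated value = (4·A(h/2) − A(h)) / (4 − 1)
= (4·(-1.908571) − (-2.058395)) / 3
= -5.575889 / 3 = -1.858630

-1.8586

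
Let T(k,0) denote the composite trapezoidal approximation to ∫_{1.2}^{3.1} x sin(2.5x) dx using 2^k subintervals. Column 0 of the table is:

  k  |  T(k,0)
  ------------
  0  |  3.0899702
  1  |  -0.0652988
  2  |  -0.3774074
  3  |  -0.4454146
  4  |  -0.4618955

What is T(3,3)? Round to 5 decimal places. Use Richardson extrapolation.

-0.46764

Richardson extrapolation on the trapezoidal column (denominator 4−1=3):
T(1,1) = -0.0652988 + (-0.0652988 − 3.0899702)/3 = -1.1170551
T(2,1) = -0.3774074 + (-0.3774074 − (-0.0652988))/3 = -0.4814436
T(3,1) = (4·(-0.4454146) − (-0.3774074)) / 3 = -0.4680837
T(2,2) = -0.4814436 + (-0.4814436 − (-1.1170551))/15 = -0.4390695
T(3,2) = (16·(-0.4680837) − (-0.4814436)) / 15 = -0.4671930
T(3,3) = (64·(-0.4671930) − (-0.4390695)) / 63 = -0.4676394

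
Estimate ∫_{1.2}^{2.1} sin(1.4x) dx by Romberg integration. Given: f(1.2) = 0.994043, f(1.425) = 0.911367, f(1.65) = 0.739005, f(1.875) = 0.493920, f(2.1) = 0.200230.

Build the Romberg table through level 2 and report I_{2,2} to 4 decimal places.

0.6220

I_{0,0} (trapezoid, 1 panel, h=0.9000): 0.537423
I_{1,0} (trapezoid, 2 panels, h=0.4500): 0.601264
I_{2,0} (trapezoid, 4 panels, h=0.2250): 0.616821
I_{1,1} = 0.601264 + (0.601264 − 0.537423)/3 = 0.622544
I_{2,1} = 0.616821 + (0.616821 − 0.601264)/3 = 0.622007
I_{2,2} = 0.622007 + (0.622007 − 0.622544)/15 = 0.621971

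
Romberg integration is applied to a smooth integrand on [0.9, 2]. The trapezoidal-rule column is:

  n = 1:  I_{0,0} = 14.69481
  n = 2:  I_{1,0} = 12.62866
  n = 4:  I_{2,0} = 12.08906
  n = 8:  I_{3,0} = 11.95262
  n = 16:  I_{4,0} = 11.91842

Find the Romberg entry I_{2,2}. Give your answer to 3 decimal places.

11.907

I_{1,1} = 12.62866 + (12.62866 − 14.69481)/3 = 11.93994
I_{2,1} = (4·12.08906 − 12.62866) / 3 = 11.90919
I_{2,2} = (16·11.90919 − 11.93994) / 15 = 11.90714
(Column j=1 coincides with Simpson's rule on the same nodes.)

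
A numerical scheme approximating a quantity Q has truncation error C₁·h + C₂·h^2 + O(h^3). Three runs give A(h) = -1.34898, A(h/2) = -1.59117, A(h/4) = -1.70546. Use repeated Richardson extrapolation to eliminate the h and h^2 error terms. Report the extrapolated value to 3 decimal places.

-1.815

First eliminate the h term (factor 2^1 = 2):
  B₁ = (2·(-1.59117) − (-1.34898))/1 = -1.83336
  B₂ = (2·(-1.70546) − (-1.59117))/1 = -1.81975
Then eliminate the h^2 term (factor 2^2 = 4):
  (4·(-1.81975) − (-1.83336))/3 = -1.81521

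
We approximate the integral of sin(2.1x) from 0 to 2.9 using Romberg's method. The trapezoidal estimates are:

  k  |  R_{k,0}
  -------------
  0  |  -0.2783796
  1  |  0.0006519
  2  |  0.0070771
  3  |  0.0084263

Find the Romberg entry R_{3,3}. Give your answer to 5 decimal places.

R_{1,1} = 0.0006519 + (0.0006519 − (-0.2783796))/3 = 0.0936624
R_{2,1} = (4·0.0070771 − 0.0006519) / 3 = 0.0092188
R_{3,1} = (4·0.0084263 − 0.0070771) / 3 = 0.0088760
R_{2,2} = (16·0.0092188 − 0.0936624) / 15 = 0.0035892
R_{3,2} = 0.0088760 + (0.0088760 − 0.0092188)/15 = 0.0088531
R_{3,3} = (64·0.0088531 − 0.0035892) / 63 = 0.0089367
(Column j=1 coincides with Simpson's rule on the same nodes.)

0.00894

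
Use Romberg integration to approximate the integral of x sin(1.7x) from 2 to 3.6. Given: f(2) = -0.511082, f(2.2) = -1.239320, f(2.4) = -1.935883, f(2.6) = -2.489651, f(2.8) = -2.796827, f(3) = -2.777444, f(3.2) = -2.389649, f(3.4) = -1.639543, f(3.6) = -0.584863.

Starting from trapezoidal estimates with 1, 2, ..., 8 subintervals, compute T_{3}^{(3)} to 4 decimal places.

-3.1947

T_{0}^{(0)} (trapezoid, 1 panel, h=1.6000): -0.876756
T_{1}^{(0)} (trapezoid, 2 panels, h=0.8000): -2.675840
T_{2}^{(0)} (trapezoid, 4 panels, h=0.4000): -3.068133
T_{3}^{(0)} (trapezoid, 8 panels, h=0.2000): -3.163258
T_{1}^{(1)} = -2.675840 + (-2.675840 − (-0.876756))/3 = -3.275535
T_{2}^{(1)} = -3.068133 + (-3.068133 − (-2.675840))/3 = -3.198897
T_{3}^{(1)} = -3.163258 + (-3.163258 − (-3.068133))/3 = -3.194966
T_{2}^{(2)} = -3.198897 + (-3.198897 − (-3.275535))/15 = -3.193788
T_{3}^{(2)} = -3.194966 + (-3.194966 − (-3.198897))/15 = -3.194704
T_{3}^{(3)} = -3.194704 + (-3.194704 − (-3.193788))/63 = -3.194719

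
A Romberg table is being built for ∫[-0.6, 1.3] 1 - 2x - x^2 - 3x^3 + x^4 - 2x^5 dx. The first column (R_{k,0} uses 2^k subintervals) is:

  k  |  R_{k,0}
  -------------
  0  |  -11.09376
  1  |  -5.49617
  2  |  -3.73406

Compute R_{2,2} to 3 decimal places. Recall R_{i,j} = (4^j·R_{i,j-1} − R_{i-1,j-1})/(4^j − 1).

Richardson extrapolation on the trapezoidal column (denominator 4−1=3):
R_{1,1} = (4·(-5.49617) − (-11.09376)) / 3 = -3.63031
R_{2,1} = -3.73406 + (-3.73406 − (-5.49617))/3 = -3.14669
R_{2,2} = -3.14669 + (-3.14669 − (-3.63031))/15 = -3.11445

-3.114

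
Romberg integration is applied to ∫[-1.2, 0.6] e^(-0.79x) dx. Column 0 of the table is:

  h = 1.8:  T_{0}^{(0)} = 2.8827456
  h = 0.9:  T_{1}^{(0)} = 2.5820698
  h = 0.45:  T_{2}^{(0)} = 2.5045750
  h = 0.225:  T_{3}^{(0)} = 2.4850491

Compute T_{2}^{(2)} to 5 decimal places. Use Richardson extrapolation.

Richardson extrapolation on the trapezoidal column (denominator 4−1=3):
T_{1}^{(1)} = 2.5820698 + (2.5820698 − 2.8827456)/3 = 2.4818445
T_{2}^{(1)} = (4·2.5045750 − 2.5820698) / 3 = 2.4787434
T_{2}^{(2)} = 2.4787434 + (2.4787434 − 2.4818445)/15 = 2.4785367

2.47854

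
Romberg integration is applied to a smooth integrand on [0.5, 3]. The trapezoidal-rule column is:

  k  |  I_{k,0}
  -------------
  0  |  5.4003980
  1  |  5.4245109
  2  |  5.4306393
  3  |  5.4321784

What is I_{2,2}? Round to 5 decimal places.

5.43269

I_{1,1} = (4·5.4245109 − 5.4003980) / 3 = 5.4325485
I_{2,1} = 5.4306393 + (5.4306393 − 5.4245109)/3 = 5.4326821
I_{2,2} = 5.4326821 + (5.4326821 − 5.4325485)/15 = 5.4326910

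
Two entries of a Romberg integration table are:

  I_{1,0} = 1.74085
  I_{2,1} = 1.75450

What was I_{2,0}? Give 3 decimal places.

1.751

From I_{2,1} = (4·I_{2,0} − I_{1,0})/3, solve for I_{2,0}:
4·I_{2,0} = 3·1.75450 + 1.74085 = 7.00435
I_{2,0} = 1.75109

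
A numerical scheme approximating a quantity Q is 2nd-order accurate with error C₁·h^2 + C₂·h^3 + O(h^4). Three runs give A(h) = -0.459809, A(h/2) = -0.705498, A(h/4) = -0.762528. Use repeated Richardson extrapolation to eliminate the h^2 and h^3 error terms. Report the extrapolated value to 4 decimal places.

First eliminate the h^2 term (factor 2^2 = 4):
  B₁ = (4·(-0.705498) − (-0.459809))/3 = -0.787394
  B₂ = (4·(-0.762528) − (-0.705498))/3 = -0.781538
Then eliminate the h^3 term (factor 2^3 = 8):
  (8·(-0.781538) − (-0.787394))/7 = -0.780701

-0.7807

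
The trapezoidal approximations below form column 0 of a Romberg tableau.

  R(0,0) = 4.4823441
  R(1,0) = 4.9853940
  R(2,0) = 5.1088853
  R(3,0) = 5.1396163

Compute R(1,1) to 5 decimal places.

R(1,1) = (4·4.9853940 − 4.4823441) / 3 = 5.1530773
(Column j=1 coincides with Simpson's rule on the same nodes.)

5.15308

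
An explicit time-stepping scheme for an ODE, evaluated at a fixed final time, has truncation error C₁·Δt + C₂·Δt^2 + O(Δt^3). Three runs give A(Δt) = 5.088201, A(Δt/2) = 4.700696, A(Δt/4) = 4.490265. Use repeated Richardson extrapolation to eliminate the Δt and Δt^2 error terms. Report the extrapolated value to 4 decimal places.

First eliminate the Δt term (factor 2^1 = 2):
  B₁ = (2·4.700696 − 5.088201)/1 = 4.313191
  B₂ = (2·4.490265 − 4.700696)/1 = 4.279834
Then eliminate the Δt^2 term (factor 2^2 = 4):
  (4·4.279834 − 4.313191)/3 = 4.268715

4.2687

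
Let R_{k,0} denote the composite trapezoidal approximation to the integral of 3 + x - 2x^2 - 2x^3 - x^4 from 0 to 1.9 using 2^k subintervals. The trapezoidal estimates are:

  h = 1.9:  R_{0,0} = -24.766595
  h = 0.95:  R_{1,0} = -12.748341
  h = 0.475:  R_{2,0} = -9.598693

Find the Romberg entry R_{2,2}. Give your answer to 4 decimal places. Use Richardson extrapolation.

-8.5359

R_{1,1} = (4·(-12.748341) − (-24.766595)) / 3 = -8.742256
R_{2,1} = -9.598693 + (-9.598693 − (-12.748341))/3 = -8.548810
R_{2,2} = -8.548810 + (-8.548810 − (-8.742256))/15 = -8.535914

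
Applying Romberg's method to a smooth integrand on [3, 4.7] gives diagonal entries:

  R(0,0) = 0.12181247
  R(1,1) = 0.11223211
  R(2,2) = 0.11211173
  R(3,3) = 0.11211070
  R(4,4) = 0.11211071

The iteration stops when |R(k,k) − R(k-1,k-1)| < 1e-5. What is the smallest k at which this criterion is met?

k = 3

|R(1,1) − R(0,0)| = 0.00958036 ≥ 1e-5
|R(2,2) − R(1,1)| = 0.00012038 ≥ 1e-5
|R(3,3) − R(2,2)| = 0.00000103 < 1e-5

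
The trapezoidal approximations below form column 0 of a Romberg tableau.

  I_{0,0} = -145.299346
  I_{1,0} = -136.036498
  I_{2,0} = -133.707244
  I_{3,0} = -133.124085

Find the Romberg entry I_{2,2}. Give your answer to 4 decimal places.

-132.9296

I_{1,1} = -136.036498 + (-136.036498 − (-145.299346))/3 = -132.948882
I_{2,1} = -133.707244 + (-133.707244 − (-136.036498))/3 = -132.930826
I_{2,2} = (16·(-132.930826) − (-132.948882)) / 15 = -132.929622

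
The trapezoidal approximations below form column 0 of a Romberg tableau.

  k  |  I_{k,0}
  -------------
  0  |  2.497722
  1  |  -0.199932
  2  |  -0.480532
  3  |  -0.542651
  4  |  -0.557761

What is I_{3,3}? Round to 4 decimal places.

-0.5630

Richardson extrapolation on the trapezoidal column (denominator 4−1=3):
I_{1,1} = -0.199932 + (-0.199932 − 2.497722)/3 = -1.099150
I_{2,1} = -0.480532 + (-0.480532 − (-0.199932))/3 = -0.574065
I_{3,1} = (4·(-0.542651) − (-0.480532)) / 3 = -0.563357
I_{2,2} = (16·(-0.574065) − (-1.099150)) / 15 = -0.539059
I_{3,2} = -0.563357 + (-0.563357 − (-0.574065))/15 = -0.562643
I_{3,3} = -0.562643 + (-0.562643 − (-0.539059))/63 = -0.563017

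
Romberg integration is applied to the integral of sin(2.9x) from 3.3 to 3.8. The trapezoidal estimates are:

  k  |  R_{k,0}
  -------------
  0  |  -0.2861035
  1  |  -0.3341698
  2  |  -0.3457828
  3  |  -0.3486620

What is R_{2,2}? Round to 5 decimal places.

-0.34962

Richardson extrapolation on the trapezoidal column (denominator 4−1=3):
R_{1,1} = -0.3341698 + (-0.3341698 − (-0.2861035))/3 = -0.3501919
R_{2,1} = (4·(-0.3457828) − (-0.3341698)) / 3 = -0.3496538
R_{2,2} = (16·(-0.3496538) − (-0.3501919)) / 15 = -0.3496179
(Column j=1 coincides with Simpson's rule on the same nodes.)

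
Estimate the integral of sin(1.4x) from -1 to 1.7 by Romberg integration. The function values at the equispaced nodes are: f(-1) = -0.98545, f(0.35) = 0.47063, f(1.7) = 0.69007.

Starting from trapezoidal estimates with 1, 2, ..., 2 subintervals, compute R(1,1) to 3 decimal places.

R(0,0) (trapezoid, 1 panel, h=2.7000): -0.39876
R(1,0) (trapezoid, 2 panels, h=1.3500): 0.43597
R(1,1) = 0.43597 + (0.43597 − (-0.39876))/3 = 0.71421

0.714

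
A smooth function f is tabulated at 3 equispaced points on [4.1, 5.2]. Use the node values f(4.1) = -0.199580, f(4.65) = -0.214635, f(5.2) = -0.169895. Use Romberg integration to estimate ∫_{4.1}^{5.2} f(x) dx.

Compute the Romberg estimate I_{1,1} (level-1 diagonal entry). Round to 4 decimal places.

I_{0,0} (trapezoid, 1 panel, h=1.1000): -0.203211
I_{1,0} (trapezoid, 2 panels, h=0.5500): -0.219655
I_{1,1} = -0.219655 + (-0.219655 − (-0.203211))/3 = -0.225136

-0.2251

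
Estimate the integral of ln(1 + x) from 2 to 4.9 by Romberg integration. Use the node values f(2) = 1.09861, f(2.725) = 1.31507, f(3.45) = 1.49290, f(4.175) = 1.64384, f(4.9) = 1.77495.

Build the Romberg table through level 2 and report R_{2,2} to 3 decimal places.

4.276

R_{0,0} (trapezoid, 1 panel, h=2.9000): 4.16666
R_{1,0} (trapezoid, 2 panels, h=1.4500): 4.24804
R_{2,0} (trapezoid, 4 panels, h=0.7250): 4.26923
R_{1,1} = 4.24804 + (4.24804 − 4.16666)/3 = 4.27517
R_{2,1} = 4.26923 + (4.26923 − 4.24804)/3 = 4.27629
R_{2,2} = 4.27629 + (4.27629 − 4.27517)/15 = 4.27636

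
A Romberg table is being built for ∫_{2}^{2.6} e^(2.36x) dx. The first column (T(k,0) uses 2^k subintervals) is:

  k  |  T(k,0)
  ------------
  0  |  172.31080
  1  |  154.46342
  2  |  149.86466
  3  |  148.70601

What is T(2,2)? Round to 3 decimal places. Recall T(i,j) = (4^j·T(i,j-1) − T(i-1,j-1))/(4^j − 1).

148.320

Richardson extrapolation on the trapezoidal column (denominator 4−1=3):
T(1,1) = 154.46342 + (154.46342 − 172.31080)/3 = 148.51429
T(2,1) = (4·149.86466 − 154.46342) / 3 = 148.33174
T(2,2) = 148.33174 + (148.33174 − 148.51429)/15 = 148.31957
(Column j=1 coincides with Simpson's rule on the same nodes.)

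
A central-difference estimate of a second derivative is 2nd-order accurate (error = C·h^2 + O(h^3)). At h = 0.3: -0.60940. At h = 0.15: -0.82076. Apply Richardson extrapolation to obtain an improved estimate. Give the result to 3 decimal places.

Extrapolated value = (4·A(h/2) − A(h)) / (4 − 1)
= (4·(-0.82076) − (-0.60940)) / 3
= -2.67364 / 3 = -0.89121

-0.891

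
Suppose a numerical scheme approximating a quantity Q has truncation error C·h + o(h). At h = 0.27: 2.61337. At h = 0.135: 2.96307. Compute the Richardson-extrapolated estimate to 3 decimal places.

3.313

The leading error scales as h; refining by a factor of 2 reduces it by 2^1 = 2.
Extrapolated value = (2·A(h/2) − A(h)) / (2 − 1)
= (2·2.96307 − 2.61337) / 1
= 3.31277 / 1 = 3.31277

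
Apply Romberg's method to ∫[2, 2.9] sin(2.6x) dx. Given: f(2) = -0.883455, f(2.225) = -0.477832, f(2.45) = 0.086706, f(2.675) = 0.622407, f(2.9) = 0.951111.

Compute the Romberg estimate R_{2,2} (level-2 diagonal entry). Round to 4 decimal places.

0.0614

R_{0,0} (trapezoid, 1 panel, h=0.9000): 0.030445
R_{1,0} (trapezoid, 2 panels, h=0.4500): 0.054240
R_{2,0} (trapezoid, 4 panels, h=0.2250): 0.059650
R_{1,1} = 0.054240 + (0.054240 − 0.030445)/3 = 0.062172
R_{2,1} = 0.059650 + (0.059650 − 0.054240)/3 = 0.061453
R_{2,2} = 0.061453 + (0.061453 − 0.062172)/15 = 0.061405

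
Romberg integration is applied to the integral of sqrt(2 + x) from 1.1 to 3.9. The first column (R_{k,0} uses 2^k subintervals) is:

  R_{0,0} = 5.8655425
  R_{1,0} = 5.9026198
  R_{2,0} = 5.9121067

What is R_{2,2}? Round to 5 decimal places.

5.91529

Richardson extrapolation on the trapezoidal column (denominator 4−1=3):
R_{1,1} = 5.9026198 + (5.9026198 − 5.8655425)/3 = 5.9149789
R_{2,1} = 5.9121067 + (5.9121067 − 5.9026198)/3 = 5.9152690
R_{2,2} = 5.9152690 + (5.9152690 − 5.9149789)/15 = 5.9152883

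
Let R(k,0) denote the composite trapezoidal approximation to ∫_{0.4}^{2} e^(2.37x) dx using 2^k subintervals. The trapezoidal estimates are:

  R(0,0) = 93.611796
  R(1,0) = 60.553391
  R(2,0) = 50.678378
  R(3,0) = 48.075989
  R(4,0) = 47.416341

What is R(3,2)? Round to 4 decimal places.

R(2,1) = 50.678378 + (50.678378 − 60.553391)/3 = 47.386707
R(3,1) = 48.075989 + (48.075989 − 50.678378)/3 = 47.208526
R(3,2) = (16·47.208526 − 47.386707) / 15 = 47.196647

47.1966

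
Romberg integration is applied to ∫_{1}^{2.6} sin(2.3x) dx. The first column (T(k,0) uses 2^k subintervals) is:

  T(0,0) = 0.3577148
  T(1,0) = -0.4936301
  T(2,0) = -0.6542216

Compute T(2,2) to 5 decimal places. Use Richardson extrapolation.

Richardson extrapolation on the trapezoidal column (denominator 4−1=3):
T(1,1) = (4·(-0.4936301) − 0.3577148) / 3 = -0.7774117
T(2,1) = -0.6542216 + (-0.6542216 − (-0.4936301))/3 = -0.7077521
T(2,2) = (16·(-0.7077521) − (-0.7774117)) / 15 = -0.7031081

-0.70311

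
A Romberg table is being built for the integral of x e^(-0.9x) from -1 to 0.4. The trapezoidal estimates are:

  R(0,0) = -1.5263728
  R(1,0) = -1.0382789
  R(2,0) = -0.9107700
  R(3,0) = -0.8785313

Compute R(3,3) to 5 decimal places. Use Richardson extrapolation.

Richardson extrapolation on the trapezoidal column (denominator 4−1=3):
R(1,1) = -1.0382789 + (-1.0382789 − (-1.5263728))/3 = -0.8755809
R(2,1) = -0.9107700 + (-0.9107700 − (-1.0382789))/3 = -0.8682670
R(3,1) = -0.8785313 + (-0.8785313 − (-0.9107700))/3 = -0.8677851
R(2,2) = -0.8682670 + (-0.8682670 − (-0.8755809))/15 = -0.8677794
R(3,2) = -0.8677851 + (-0.8677851 − (-0.8682670))/15 = -0.8677530
R(3,3) = (64·(-0.8677530) − (-0.8677794)) / 63 = -0.8677526

-0.86775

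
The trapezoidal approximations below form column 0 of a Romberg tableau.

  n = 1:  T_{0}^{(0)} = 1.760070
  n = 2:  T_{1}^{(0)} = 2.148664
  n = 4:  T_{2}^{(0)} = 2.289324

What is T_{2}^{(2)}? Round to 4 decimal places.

Richardson extrapolation on the trapezoidal column (denominator 4−1=3):
T_{1}^{(1)} = (4·2.148664 − 1.760070) / 3 = 2.278195
T_{2}^{(1)} = 2.289324 + (2.289324 − 2.148664)/3 = 2.336211
T_{2}^{(2)} = 2.336211 + (2.336211 − 2.278195)/15 = 2.340079

2.3401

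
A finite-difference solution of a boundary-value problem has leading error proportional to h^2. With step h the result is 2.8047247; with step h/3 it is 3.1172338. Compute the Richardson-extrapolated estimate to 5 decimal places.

Extrapolated value = (9·A(h/3) − A(h)) / (9 − 1)
= (9·3.1172338 − 2.8047247) / 8
= 25.2503795 / 8 = 3.1562974

3.15630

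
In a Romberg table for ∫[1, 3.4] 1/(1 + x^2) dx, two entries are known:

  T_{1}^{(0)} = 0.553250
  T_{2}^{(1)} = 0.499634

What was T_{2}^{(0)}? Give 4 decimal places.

0.5130

From T_{2}^{(1)} = (4·T_{2}^{(0)} − T_{1}^{(0)})/3, solve for T_{2}^{(0)}:
4·T_{2}^{(0)} = 3·0.499634 + 0.553250 = 2.052152
T_{2}^{(0)} = 0.513038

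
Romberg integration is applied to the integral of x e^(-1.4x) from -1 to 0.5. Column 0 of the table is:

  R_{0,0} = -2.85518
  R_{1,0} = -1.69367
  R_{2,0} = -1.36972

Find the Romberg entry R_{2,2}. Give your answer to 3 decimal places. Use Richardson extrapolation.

R_{1,1} = -1.69367 + (-1.69367 − (-2.85518))/3 = -1.30650
R_{2,1} = (4·(-1.36972) − (-1.69367)) / 3 = -1.26174
R_{2,2} = (16·(-1.26174) − (-1.30650)) / 15 = -1.25876

-1.259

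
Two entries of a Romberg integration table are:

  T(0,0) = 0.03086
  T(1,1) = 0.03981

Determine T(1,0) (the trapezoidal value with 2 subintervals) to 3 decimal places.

0.038

From T(1,1) = (4·T(1,0) − T(0,0))/3, solve for T(1,0):
4·T(1,0) = 3·0.03981 + 0.03086 = 0.15029
T(1,0) = 0.03757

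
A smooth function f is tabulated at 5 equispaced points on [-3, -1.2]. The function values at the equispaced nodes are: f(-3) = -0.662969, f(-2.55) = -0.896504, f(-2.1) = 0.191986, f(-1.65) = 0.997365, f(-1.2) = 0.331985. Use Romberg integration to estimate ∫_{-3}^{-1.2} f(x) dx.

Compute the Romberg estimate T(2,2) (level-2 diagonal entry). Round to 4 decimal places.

0.0643

T(0,0) (trapezoid, 1 panel, h=1.8000): -0.297886
T(1,0) (trapezoid, 2 panels, h=0.9000): 0.023845
T(2,0) (trapezoid, 4 panels, h=0.4500): 0.057310
T(1,1) = 0.023845 + (0.023845 − (-0.297886))/3 = 0.131089
T(2,1) = 0.057310 + (0.057310 − 0.023845)/3 = 0.068465
T(2,2) = 0.068465 + (0.068465 − 0.131089)/15 = 0.064290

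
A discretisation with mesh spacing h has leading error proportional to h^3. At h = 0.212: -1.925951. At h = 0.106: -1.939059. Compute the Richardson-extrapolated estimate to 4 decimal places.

The leading error scales as h^3; refining by a factor of 2 reduces it by 2^3 = 8.
Extrapolated value = (8·A(h/2) − A(h)) / (8 − 1)
= (8·(-1.939059) − (-1.925951)) / 7
= -13.586521 / 7 = -1.940932

-1.9409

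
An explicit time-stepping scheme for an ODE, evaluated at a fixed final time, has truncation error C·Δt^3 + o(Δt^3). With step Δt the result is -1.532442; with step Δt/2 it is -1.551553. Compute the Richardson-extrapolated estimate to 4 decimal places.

The leading error scales as Δt^3; refining by a factor of 2 reduces it by 2^3 = 8.
Extrapolated value = (8·A(Δt/2) − A(Δt)) / (8 − 1)
= (8·(-1.551553) − (-1.532442)) / 7
= -10.879982 / 7 = -1.554283

-1.5543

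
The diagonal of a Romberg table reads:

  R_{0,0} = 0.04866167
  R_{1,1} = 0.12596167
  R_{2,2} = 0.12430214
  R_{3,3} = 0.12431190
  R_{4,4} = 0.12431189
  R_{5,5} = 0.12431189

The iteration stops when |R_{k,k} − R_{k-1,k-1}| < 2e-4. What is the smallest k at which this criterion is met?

|R_{1,1} − R_{0,0}| = 0.07730000 ≥ 2e-4
|R_{2,2} − R_{1,1}| = 0.00165953 ≥ 2e-4
|R_{3,3} − R_{2,2}| = 0.00000976 < 2e-4

k = 3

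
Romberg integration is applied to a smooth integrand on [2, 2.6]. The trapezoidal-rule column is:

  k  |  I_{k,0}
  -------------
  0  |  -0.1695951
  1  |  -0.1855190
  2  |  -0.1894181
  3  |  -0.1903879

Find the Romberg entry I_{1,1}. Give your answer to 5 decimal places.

-0.19083

Richardson extrapolation on the trapezoidal column (denominator 4−1=3):
I_{1,1} = -0.1855190 + (-0.1855190 − (-0.1695951))/3 = -0.1908270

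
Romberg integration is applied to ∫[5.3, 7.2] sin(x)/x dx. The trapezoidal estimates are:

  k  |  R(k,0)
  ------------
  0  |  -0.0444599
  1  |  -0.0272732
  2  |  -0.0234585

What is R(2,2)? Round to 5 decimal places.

-0.02223

Richardson extrapolation on the trapezoidal column (denominator 4−1=3):
R(1,1) = -0.0272732 + (-0.0272732 − (-0.0444599))/3 = -0.0215443
R(2,1) = (4·(-0.0234585) − (-0.0272732)) / 3 = -0.0221869
R(2,2) = -0.0221869 + (-0.0221869 − (-0.0215443))/15 = -0.0222297
(Column j=1 coincides with Simpson's rule on the same nodes.)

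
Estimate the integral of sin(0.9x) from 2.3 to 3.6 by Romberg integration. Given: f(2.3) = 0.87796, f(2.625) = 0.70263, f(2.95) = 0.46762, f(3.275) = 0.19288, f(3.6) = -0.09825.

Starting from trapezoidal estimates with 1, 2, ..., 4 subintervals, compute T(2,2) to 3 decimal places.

T(0,0) (trapezoid, 1 panel, h=1.3000): 0.50681
T(1,0) (trapezoid, 2 panels, h=0.6500): 0.55736
T(2,0) (trapezoid, 4 panels, h=0.3250): 0.56972
T(1,1) = 0.55736 + (0.55736 − 0.50681)/3 = 0.57421
T(2,1) = 0.56972 + (0.56972 − 0.55736)/3 = 0.57384
T(2,2) = 0.57384 + (0.57384 − 0.57421)/15 = 0.57382

0.574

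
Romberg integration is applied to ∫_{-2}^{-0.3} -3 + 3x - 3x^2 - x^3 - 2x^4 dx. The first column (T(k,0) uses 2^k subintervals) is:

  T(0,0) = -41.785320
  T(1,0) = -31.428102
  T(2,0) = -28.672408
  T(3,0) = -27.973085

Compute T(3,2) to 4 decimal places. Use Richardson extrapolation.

-27.7391

Richardson extrapolation on the trapezoidal column (denominator 4−1=3):
T(2,1) = (4·(-28.672408) − (-31.428102)) / 3 = -27.753843
T(3,1) = -27.973085 + (-27.973085 − (-28.672408))/3 = -27.739977
T(3,2) = -27.739977 + (-27.739977 − (-27.753843))/15 = -27.739053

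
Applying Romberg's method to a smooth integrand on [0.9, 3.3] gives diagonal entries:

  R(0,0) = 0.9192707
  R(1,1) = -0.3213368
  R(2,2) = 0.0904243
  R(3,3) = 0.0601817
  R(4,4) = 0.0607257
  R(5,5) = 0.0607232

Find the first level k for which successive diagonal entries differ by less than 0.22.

k = 3

|R(1,1) − R(0,0)| = 1.2406075 ≥ 0.22
|R(2,2) − R(1,1)| = 0.4117611 ≥ 0.22
|R(3,3) − R(2,2)| = 0.0302426 < 0.22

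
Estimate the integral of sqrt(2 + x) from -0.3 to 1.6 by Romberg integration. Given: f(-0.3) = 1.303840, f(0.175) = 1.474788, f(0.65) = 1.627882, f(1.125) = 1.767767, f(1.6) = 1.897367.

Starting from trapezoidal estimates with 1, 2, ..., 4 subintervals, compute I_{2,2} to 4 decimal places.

I_{0,0} (trapezoid, 1 panel, h=1.9000): 3.041147
I_{1,0} (trapezoid, 2 panels, h=0.9500): 3.067061
I_{2,0} (trapezoid, 4 panels, h=0.4750): 3.073744
I_{1,1} = 3.067061 + (3.067061 − 3.041147)/3 = 3.075699
I_{2,1} = 3.073744 + (3.073744 − 3.067061)/3 = 3.075972
I_{2,2} = 3.075972 + (3.075972 − 3.075699)/15 = 3.075990

3.0760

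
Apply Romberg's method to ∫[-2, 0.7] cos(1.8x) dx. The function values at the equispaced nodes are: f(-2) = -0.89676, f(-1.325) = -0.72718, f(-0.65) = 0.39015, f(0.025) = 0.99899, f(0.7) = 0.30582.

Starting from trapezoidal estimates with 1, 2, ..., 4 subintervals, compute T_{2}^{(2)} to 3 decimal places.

T_{0}^{(0)} (trapezoid, 1 panel, h=2.7000): -0.79777
T_{1}^{(0)} (trapezoid, 2 panels, h=1.3500): 0.12782
T_{2}^{(0)} (trapezoid, 4 panels, h=0.6750): 0.24738
T_{1}^{(1)} = 0.12782 + (0.12782 − (-0.79777))/3 = 0.43635
T_{2}^{(1)} = 0.24738 + (0.24738 − 0.12782)/3 = 0.28723
T_{2}^{(2)} = 0.28723 + (0.28723 − 0.43635)/15 = 0.27729

0.277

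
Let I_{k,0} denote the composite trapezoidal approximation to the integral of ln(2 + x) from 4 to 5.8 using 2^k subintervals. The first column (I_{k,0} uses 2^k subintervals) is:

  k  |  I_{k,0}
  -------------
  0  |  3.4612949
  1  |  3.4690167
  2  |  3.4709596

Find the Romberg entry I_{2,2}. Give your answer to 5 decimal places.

3.47161

Richardson extrapolation on the trapezoidal column (denominator 4−1=3):
I_{1,1} = (4·3.4690167 − 3.4612949) / 3 = 3.4715906
I_{2,1} = (4·3.4709596 − 3.4690167) / 3 = 3.4716072
I_{2,2} = 3.4716072 + (3.4716072 − 3.4715906)/15 = 3.4716083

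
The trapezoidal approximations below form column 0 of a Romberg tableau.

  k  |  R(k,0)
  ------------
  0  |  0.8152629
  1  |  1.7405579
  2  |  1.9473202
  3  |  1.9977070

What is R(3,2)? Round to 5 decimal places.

Richardson extrapolation on the trapezoidal column (denominator 4−1=3):
R(2,1) = (4·1.9473202 − 1.7405579) / 3 = 2.0162410
R(3,1) = 1.9977070 + (1.9977070 − 1.9473202)/3 = 2.0145026
R(3,2) = 2.0145026 + (2.0145026 − 2.0162410)/15 = 2.0143867
(Column j=1 coincides with Simpson's rule on the same nodes.)

2.01439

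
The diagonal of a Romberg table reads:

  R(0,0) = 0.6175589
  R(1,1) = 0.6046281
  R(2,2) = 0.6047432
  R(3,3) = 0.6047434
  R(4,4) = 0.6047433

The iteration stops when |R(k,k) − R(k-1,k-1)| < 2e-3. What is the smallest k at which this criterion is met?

|R(1,1) − R(0,0)| = 0.0129308 ≥ 2e-3
|R(2,2) − R(1,1)| = 0.0001151 < 2e-3

k = 2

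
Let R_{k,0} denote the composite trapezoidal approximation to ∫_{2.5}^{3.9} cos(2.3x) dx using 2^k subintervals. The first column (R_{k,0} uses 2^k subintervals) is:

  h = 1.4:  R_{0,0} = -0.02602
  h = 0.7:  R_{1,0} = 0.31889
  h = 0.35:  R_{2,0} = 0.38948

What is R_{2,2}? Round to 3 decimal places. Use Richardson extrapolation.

0.412

R_{1,1} = (4·0.31889 − (-0.02602)) / 3 = 0.43386
R_{2,1} = 0.38948 + (0.38948 − 0.31889)/3 = 0.41301
R_{2,2} = (16·0.41301 − 0.43386) / 15 = 0.41162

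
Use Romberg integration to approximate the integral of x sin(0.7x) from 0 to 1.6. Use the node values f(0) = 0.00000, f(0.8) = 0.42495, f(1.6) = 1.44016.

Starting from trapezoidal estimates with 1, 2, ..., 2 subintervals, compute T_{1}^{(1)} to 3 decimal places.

T_{0}^{(0)} (trapezoid, 1 panel, h=1.6000): 1.15213
T_{1}^{(0)} (trapezoid, 2 panels, h=0.8000): 0.91602
T_{1}^{(1)} = 0.91602 + (0.91602 − 1.15213)/3 = 0.83732

0.837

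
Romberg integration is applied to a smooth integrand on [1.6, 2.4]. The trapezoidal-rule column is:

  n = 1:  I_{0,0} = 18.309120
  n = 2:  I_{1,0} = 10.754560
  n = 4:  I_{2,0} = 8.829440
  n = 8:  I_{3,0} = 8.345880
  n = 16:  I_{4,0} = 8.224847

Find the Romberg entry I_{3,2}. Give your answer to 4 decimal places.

8.1845

I_{2,1} = 8.829440 + (8.829440 − 10.754560)/3 = 8.187733
I_{3,1} = 8.345880 + (8.345880 − 8.829440)/3 = 8.184693
I_{3,2} = (16·8.184693 − 8.187733) / 15 = 8.184490
(Column j=1 coincides with Simpson's rule on the same nodes.)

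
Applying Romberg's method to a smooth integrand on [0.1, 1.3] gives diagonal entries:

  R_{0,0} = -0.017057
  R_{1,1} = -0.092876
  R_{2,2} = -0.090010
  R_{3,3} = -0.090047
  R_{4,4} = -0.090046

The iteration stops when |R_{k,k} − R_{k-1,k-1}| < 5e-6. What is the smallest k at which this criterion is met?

|R_{1,1} − R_{0,0}| = 0.075819 ≥ 5e-6
|R_{2,2} − R_{1,1}| = 0.002866 ≥ 5e-6
|R_{3,3} − R_{2,2}| = 0.000037 ≥ 5e-6
|R_{4,4} − R_{3,3}| = 0.000001 < 5e-6

k = 4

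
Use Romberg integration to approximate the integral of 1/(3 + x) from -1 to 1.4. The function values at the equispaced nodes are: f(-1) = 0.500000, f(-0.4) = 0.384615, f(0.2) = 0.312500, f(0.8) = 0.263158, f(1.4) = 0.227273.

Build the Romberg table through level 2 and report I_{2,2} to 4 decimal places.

0.7885

I_{0,0} (trapezoid, 1 panel, h=2.4000): 0.872728
I_{1,0} (trapezoid, 2 panels, h=1.2000): 0.811364
I_{2,0} (trapezoid, 4 panels, h=0.6000): 0.794346
I_{1,1} = 0.811364 + (0.811364 − 0.872728)/3 = 0.790909
I_{2,1} = 0.794346 + (0.794346 − 0.811364)/3 = 0.788673
I_{2,2} = 0.788673 + (0.788673 − 0.790909)/15 = 0.788524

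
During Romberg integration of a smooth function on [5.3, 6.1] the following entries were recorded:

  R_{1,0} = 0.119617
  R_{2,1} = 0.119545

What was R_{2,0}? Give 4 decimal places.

From R_{2,1} = (4·R_{2,0} − R_{1,0})/3, solve for R_{2,0}:
4·R_{2,0} = 3·0.119545 + 0.119617 = 0.478252
R_{2,0} = 0.119563

0.1196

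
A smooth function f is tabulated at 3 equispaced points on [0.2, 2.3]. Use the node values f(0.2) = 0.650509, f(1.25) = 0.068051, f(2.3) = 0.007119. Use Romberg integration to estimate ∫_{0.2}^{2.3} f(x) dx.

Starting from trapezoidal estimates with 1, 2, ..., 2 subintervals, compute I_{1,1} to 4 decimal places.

0.3254

I_{0,0} (trapezoid, 1 panel, h=2.1000): 0.690509
I_{1,0} (trapezoid, 2 panels, h=1.0500): 0.416708
I_{1,1} = 0.416708 + (0.416708 − 0.690509)/3 = 0.325441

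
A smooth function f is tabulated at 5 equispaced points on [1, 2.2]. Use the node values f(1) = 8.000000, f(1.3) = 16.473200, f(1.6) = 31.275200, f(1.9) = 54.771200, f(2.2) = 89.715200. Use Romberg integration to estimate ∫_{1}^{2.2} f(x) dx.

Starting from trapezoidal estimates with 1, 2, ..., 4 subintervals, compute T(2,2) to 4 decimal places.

44.5217

T(0,0) (trapezoid, 1 panel, h=1.2000): 58.629120
T(1,0) (trapezoid, 2 panels, h=0.6000): 48.079680
T(2,0) (trapezoid, 4 panels, h=0.3000): 45.413160
T(1,1) = 48.079680 + (48.079680 − 58.629120)/3 = 44.563200
T(2,1) = 45.413160 + (45.413160 − 48.079680)/3 = 44.524320
T(2,2) = 44.524320 + (44.524320 − 44.563200)/15 = 44.521728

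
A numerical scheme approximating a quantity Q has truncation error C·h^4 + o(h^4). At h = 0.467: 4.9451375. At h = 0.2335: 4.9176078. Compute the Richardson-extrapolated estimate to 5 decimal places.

4.91577

Extrapolated value = (16·A(h/2) − A(h)) / (16 − 1)
= (16·4.9176078 − 4.9451375) / 15
= 73.7365873 / 15 = 4.9157725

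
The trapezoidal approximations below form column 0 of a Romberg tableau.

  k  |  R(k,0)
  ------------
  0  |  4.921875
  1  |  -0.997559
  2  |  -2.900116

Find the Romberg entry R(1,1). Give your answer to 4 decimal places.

Richardson extrapolation on the trapezoidal column (denominator 4−1=3):
R(1,1) = (4·(-0.997559) − 4.921875) / 3 = -2.970704

-2.9707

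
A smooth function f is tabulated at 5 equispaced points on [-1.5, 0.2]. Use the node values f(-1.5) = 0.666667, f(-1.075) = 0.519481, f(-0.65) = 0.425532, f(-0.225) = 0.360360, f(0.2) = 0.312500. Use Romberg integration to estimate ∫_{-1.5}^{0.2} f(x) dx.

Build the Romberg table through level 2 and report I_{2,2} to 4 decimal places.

I_{0,0} (trapezoid, 1 panel, h=1.7000): 0.832292
I_{1,0} (trapezoid, 2 panels, h=0.8500): 0.777848
I_{2,0} (trapezoid, 4 panels, h=0.4250): 0.762857
I_{1,1} = 0.777848 + (0.777848 − 0.832292)/3 = 0.759700
I_{2,1} = 0.762857 + (0.762857 − 0.777848)/3 = 0.757860
I_{2,2} = 0.757860 + (0.757860 − 0.759700)/15 = 0.757737

0.7577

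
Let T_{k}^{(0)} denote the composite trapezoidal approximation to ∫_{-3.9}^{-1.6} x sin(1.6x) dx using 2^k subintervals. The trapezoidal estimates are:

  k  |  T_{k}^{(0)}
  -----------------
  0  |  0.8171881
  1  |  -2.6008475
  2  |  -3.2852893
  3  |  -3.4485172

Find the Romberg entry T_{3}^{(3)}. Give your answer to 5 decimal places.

Richardson extrapolation on the trapezoidal column (denominator 4−1=3):
T_{1}^{(1)} = (4·(-2.6008475) − 0.8171881) / 3 = -3.7401927
T_{2}^{(1)} = -3.2852893 + (-3.2852893 − (-2.6008475))/3 = -3.5134366
T_{3}^{(1)} = (4·(-3.4485172) − (-3.2852893)) / 3 = -3.5029265
T_{2}^{(2)} = (16·(-3.5134366) − (-3.7401927)) / 15 = -3.4983195
T_{3}^{(2)} = (16·(-3.5029265) − (-3.5134366)) / 15 = -3.5022258
T_{3}^{(3)} = (64·(-3.5022258) − (-3.4983195)) / 63 = -3.5022878

-3.50229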